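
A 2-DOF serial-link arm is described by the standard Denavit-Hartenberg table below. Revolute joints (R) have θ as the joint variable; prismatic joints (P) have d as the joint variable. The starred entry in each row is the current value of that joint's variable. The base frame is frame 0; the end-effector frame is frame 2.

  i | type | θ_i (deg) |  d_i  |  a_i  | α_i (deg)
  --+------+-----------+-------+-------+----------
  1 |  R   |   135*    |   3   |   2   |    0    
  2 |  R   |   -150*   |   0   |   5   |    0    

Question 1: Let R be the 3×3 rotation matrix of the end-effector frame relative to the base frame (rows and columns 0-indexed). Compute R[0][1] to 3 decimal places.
End-effector y-axis (col 1 of R) = (0.2588,0.9659,0.0000)
R[0][1] = 0.2588

0.259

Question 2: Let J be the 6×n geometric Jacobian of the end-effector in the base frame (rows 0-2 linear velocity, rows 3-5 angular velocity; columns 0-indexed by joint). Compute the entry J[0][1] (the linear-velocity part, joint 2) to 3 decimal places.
1.294

axis z_1 = (0.0000,0.0000,1.0000); lever o_n−o_1 = (4.8296,-1.2941,0.0000)
cross product → J_v[:, 1] = (1.2941,4.8296,-0.0000)
J_ω[:, 1] = z_1
entry J[0][1] = 1.2941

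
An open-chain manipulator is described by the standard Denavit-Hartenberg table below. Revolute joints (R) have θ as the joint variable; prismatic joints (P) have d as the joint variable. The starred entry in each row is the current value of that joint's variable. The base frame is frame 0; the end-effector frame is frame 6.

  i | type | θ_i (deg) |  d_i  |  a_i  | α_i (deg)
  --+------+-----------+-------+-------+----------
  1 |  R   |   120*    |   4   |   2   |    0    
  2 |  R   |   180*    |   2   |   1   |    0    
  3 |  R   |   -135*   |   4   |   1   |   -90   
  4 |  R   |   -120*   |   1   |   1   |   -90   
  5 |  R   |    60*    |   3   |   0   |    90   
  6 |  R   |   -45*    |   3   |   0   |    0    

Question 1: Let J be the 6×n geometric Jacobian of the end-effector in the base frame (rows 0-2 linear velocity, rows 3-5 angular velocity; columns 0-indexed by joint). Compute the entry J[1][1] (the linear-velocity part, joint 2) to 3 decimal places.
-1.885

axis z_1 = (0.0000,0.0000,1.0000); lever o_n−o_1 = (-1.8848,-2.8152,10.6160)
cross product → J_v[:, 1] = (2.8152,-1.8848,0.0000)
J_ω[:, 1] = z_1
entry J[1][1] = -1.8848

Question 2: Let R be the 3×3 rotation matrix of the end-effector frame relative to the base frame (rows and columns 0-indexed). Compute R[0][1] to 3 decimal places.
End-effector y-axis (col 1 of R) = (-0.2623,0.7042,0.6597)
R[0][1] = -0.2623

-0.262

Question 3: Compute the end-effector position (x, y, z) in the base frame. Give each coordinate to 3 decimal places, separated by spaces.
after link 1: o_1 = (-1.0000, 1.7321, 4.0000)
after link 2: o_2 = (-0.5000, 0.8660, 6.0000)
after link 3: o_3 = (-1.4659, 1.1248, 10.0000)
after link 4: o_4 = (-1.2418, 0.0295, 10.8660)
after link 5: o_5 = (-3.7513, 0.7019, 12.3660)
after link 6: o_6 = (-2.8848, -1.0832, 14.6160)

-2.885 -1.083 14.616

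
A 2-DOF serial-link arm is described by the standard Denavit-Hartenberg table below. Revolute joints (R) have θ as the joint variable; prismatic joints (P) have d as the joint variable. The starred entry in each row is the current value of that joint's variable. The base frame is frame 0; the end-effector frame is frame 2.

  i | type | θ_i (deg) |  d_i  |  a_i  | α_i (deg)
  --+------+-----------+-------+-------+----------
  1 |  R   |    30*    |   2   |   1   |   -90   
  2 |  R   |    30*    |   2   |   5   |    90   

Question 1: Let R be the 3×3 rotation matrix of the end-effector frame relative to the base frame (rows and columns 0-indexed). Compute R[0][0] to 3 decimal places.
End-effector x-axis (col 0 of R) = (0.7500,0.4330,-0.5000)
R[0][0] = 0.7500

0.750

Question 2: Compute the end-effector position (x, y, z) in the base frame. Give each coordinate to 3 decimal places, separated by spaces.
after link 1: o_1 = (0.8660, 0.5000, 2.0000)
after link 2: o_2 = (3.6160, 4.3971, -0.5000)

3.616 4.397 -0.500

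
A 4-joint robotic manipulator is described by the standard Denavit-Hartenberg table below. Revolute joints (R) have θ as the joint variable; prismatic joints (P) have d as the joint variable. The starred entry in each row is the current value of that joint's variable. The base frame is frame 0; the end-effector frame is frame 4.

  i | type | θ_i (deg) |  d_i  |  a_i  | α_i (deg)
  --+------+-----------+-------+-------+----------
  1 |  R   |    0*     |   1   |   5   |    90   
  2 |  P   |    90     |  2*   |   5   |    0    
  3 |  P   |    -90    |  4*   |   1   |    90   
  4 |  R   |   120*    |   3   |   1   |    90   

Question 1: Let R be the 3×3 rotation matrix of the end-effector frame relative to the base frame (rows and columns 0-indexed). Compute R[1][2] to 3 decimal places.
-0.500

End-effector z-axis (col 2 of R) = (0.8660,-0.5000,-0.0000)
R[1][2] = -0.5000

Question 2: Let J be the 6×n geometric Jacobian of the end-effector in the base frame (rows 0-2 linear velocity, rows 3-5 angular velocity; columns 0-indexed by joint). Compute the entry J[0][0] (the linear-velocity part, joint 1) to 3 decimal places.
axis z_0 = ẑ; lever o_n−o_0 = (5.5000,-6.8660,3.0000)
cross product → J_v[:, 0] = (6.8660,5.5000,-0.0000)
J_ω[:, 0] = z_0
entry J[0][0] = 6.8660

6.866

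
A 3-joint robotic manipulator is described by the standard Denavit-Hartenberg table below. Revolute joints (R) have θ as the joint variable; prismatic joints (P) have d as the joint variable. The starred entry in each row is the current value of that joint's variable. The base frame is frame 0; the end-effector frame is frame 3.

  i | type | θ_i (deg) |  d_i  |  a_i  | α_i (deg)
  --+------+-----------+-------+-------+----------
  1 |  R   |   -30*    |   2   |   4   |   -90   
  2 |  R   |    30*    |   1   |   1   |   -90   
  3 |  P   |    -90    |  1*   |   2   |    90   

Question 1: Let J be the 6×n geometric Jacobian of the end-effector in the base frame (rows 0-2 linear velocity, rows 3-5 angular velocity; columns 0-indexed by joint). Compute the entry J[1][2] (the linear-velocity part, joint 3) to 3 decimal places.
prismatic axis z_2 = (-0.4330,0.2500,-0.8660)
J_v[:, 2] = z_2; J_ω[:, 2] = (0,0,0)
entry J[1][2] = 0.2500

0.250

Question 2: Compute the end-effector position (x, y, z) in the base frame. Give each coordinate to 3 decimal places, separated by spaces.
5.281 0.415 0.634

after link 1: o_1 = (3.4641, -2.0000, 2.0000)
after link 2: o_2 = (4.7141, -1.5670, 1.5000)
after link 3: o_3 = (5.2811, 0.4151, 0.6340)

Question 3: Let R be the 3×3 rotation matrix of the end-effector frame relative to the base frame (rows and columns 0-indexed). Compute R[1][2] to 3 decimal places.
End-effector z-axis (col 2 of R) = (-0.7500,0.4330,0.5000)
R[1][2] = 0.4330

0.433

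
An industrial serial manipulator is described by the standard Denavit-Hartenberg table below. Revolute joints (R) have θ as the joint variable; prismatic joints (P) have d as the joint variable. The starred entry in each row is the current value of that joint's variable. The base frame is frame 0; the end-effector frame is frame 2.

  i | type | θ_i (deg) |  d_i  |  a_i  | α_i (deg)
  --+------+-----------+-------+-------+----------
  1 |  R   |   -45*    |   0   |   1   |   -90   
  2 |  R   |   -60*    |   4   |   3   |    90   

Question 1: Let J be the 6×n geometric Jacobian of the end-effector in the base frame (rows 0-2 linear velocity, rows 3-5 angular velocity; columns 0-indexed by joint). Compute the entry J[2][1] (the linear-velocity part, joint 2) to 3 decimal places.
-1.500

axis z_1 = (0.7071,0.7071,0.0000); lever o_n−o_1 = (3.8891,1.7678,2.5981)
cross product → J_v[:, 1] = (1.8371,-1.8371,-1.5000)
J_ω[:, 1] = z_1
entry J[2][1] = -1.5000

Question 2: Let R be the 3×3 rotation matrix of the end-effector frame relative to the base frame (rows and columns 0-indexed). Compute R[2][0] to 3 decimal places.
0.866

End-effector x-axis (col 0 of R) = (0.3536,-0.3536,0.8660)
R[2][0] = 0.8660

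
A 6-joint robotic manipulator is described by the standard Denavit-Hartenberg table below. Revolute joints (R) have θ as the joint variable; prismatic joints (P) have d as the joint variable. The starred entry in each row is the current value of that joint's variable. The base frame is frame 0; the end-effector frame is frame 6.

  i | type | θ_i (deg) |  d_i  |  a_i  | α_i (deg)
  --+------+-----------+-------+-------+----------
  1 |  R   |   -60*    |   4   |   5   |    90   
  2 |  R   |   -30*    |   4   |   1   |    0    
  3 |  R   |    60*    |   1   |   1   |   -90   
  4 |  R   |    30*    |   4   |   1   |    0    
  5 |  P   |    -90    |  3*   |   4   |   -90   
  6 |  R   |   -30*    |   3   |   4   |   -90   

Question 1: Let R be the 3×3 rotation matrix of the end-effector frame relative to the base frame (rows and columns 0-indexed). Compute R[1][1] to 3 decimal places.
End-effector y-axis (col 1 of R) = (-0.8080,0.3995,-0.4330)
R[1][1] = 0.3995

0.400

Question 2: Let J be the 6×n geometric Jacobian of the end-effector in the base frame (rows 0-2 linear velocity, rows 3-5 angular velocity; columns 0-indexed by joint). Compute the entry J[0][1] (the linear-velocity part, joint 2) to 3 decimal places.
-5.696

axis z_1 = (-0.8660,-0.5000,0.0000); lever o_n−o_1 = (-6.4641,-7.7321,11.3923)
cross product → J_v[:, 1] = (-5.6962,9.8660,3.4641)
J_ω[:, 1] = z_1
entry J[0][1] = -5.6962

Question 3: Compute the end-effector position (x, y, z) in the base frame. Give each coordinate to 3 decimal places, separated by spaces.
-3.964 -12.062 15.392

after link 1: o_1 = (2.5000, -4.3301, 4.0000)
after link 2: o_2 = (-0.5311, -7.0801, 3.5000)
after link 3: o_3 = (-0.9641, -8.3301, 4.0000)
after link 4: o_4 = (-1.1561, -6.9976, 7.8971)
after link 5: o_5 = (-4.0401, -8.9306, 11.4952)
after link 6: o_6 = (-3.9641, -12.0622, 15.3923)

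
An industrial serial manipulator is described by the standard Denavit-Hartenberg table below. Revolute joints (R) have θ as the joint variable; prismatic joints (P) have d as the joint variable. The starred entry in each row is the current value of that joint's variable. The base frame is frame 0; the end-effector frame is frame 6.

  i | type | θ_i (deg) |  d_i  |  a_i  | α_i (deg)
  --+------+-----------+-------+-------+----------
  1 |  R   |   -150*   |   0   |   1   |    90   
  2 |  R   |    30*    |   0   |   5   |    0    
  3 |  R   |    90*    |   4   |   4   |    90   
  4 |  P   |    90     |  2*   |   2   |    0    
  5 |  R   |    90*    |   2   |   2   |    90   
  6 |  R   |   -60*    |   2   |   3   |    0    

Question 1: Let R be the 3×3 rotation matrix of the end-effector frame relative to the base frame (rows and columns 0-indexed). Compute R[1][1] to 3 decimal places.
End-effector y-axis (col 1 of R) = (-0.7500,-0.4330,-0.5000)
R[1][1] = -0.4330

-0.433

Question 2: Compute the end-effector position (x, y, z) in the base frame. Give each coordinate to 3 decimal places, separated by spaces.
-9.451 3.781 3.634

after link 1: o_1 = (-0.8660, -0.5000, 0.0000)
after link 2: o_2 = (-4.6160, -2.6651, 2.5000)
after link 3: o_3 = (-4.8840, 1.7990, 5.9641)
after link 4: o_4 = (-7.3840, 2.6651, 6.9641)
after link 5: o_5 = (-9.7500, 1.2990, 6.2321)
after link 6: o_6 = (-9.4510, 3.7811, 3.6340)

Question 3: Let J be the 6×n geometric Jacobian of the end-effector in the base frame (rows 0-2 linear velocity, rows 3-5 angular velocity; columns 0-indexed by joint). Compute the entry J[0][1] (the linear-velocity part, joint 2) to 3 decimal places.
axis z_1 = (-0.5000,0.8660,0.0000); lever o_n−o_1 = (-8.5849,4.2811,3.6340)
cross product → J_v[:, 1] = (3.1471,1.8170,5.2942)
J_ω[:, 1] = z_1
entry J[0][1] = 3.1471

3.147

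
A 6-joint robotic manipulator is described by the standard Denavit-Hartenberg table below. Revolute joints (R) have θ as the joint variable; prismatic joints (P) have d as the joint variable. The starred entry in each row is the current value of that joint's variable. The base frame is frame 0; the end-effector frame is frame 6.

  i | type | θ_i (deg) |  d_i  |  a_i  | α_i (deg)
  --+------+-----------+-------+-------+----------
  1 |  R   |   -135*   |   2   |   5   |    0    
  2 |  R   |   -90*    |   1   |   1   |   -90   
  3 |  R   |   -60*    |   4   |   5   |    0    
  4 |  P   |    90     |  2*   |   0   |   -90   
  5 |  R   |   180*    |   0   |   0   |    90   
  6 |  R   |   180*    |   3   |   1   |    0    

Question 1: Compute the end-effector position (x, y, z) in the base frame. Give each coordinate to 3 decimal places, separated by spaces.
-8.744 -2.570 6.830

after link 1: o_1 = (-3.5355, -3.5355, 2.0000)
after link 2: o_2 = (-4.2426, -2.8284, 3.0000)
after link 3: o_3 = (-8.8388, -3.8891, 7.3301)
after link 4: o_4 = (-10.2530, -5.3033, 7.3301)
after link 5: o_5 = (-10.2530, -5.3033, 7.3301)
after link 6: o_6 = (-8.7441, -2.5696, 6.8301)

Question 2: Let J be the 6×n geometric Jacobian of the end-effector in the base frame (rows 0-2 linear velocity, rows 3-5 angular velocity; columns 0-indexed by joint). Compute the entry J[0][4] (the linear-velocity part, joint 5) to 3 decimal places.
axis z_4 = (0.3536,-0.3536,-0.8660); lever o_n−o_4 = (1.5089,2.7337,-0.5000)
cross product → J_v[:, 4] = (2.5442,-1.1300,1.5000)
J_ω[:, 4] = z_4
entry J[0][4] = 2.5442

2.544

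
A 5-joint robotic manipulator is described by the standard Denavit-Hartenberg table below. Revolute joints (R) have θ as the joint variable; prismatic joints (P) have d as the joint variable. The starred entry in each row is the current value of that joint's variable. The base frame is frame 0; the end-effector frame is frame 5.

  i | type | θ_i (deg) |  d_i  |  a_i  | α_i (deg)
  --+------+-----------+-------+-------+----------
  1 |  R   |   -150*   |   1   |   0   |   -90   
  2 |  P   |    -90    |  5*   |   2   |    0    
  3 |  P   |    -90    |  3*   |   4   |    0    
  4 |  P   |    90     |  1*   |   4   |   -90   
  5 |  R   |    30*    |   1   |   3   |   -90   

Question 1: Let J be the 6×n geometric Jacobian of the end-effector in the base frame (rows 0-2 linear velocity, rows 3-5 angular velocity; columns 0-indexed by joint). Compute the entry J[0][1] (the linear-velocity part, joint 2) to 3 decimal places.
0.500

prismatic axis z_1 = (0.5000,-0.8660,0.0000)
J_v[:, 1] = z_1; J_ω[:, 1] = (0,0,0)
entry J[0][1] = 0.5000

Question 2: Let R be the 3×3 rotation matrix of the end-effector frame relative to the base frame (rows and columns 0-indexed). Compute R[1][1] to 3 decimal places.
End-effector y-axis (col 1 of R) = (0.8660,0.5000,0.0000)
R[1][1] = 0.5000

0.500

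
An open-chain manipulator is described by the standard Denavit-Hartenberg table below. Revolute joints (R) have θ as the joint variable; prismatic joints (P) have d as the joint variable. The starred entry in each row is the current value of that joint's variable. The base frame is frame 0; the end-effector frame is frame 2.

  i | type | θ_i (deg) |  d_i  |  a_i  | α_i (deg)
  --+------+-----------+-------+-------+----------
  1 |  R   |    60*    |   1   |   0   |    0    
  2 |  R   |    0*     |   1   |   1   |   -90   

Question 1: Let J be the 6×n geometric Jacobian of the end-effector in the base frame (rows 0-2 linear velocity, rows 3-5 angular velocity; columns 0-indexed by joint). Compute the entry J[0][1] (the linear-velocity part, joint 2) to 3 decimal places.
axis z_1 = (0.0000,0.0000,1.0000); lever o_n−o_1 = (0.5000,0.8660,1.0000)
cross product → J_v[:, 1] = (-0.8660,0.5000,0.0000)
J_ω[:, 1] = z_1
entry J[0][1] = -0.8660

-0.866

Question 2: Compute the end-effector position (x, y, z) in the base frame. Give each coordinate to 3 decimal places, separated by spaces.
0.500 0.866 2.000

after link 1: o_1 = (0.0000, 0.0000, 1.0000)
after link 2: o_2 = (0.5000, 0.8660, 2.0000)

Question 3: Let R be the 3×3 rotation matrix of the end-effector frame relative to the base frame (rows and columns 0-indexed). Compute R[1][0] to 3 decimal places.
0.866

End-effector x-axis (col 0 of R) = (0.5000,0.8660,0.0000)
R[1][0] = 0.8660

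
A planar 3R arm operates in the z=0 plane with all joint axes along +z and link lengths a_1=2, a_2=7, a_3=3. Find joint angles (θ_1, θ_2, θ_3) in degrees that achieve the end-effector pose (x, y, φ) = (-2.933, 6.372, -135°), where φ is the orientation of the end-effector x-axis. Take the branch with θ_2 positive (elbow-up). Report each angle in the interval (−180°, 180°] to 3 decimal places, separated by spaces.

wrist centre = target − a_3·(cos φ, sin φ) = (-0.8117, 8.4933)
cos θ_2 = (72.7953−2²−7²)/(2·2·7) = 0.7070; θ_2 = 45.0106° (elbow-up)
β = atan2(8.4933,-0.8117) = 95.4590°; ψ = atan2(4.9507,6.9488) = 35.4678°
θ_1 = β − ψ = 59.9912°
θ_3 = φ − θ_1 − θ_2 = 119.9982° (wrapped to (-180°,180°])

59.991 45.011 119.998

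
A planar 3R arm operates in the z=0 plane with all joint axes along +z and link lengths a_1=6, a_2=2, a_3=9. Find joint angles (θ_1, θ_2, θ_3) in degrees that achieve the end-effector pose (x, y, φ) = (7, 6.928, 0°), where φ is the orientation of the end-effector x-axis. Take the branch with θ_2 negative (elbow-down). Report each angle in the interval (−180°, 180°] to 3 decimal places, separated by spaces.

120.002 -60.008 -59.994

wrist centre = target − a_3·(cos φ, sin φ) = (-2.0000, 6.9280)
cos θ_2 = (51.9972−6²−2²)/(2·6·2) = 0.4999; θ_2 = -60.0078° (elbow-down)
β = atan2(6.9280,-2.0000) = 106.1026°; ψ = atan2(-1.7322,6.9998) = -13.8994°
θ_1 = β − ψ = 120.0019°
θ_3 = φ − θ_1 − θ_2 = -59.9942° (wrapped to (-180°,180°])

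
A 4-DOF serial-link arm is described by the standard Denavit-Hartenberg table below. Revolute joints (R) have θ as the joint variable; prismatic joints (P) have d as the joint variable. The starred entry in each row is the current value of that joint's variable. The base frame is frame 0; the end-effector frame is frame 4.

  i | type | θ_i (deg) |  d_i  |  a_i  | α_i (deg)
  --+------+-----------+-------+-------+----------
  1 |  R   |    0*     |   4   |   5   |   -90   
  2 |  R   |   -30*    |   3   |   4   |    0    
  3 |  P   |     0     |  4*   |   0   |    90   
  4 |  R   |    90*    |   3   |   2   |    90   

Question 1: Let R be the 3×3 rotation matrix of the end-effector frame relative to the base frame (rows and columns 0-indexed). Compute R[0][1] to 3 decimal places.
-0.500

End-effector y-axis (col 1 of R) = (-0.5000,0.0000,0.8660)
R[0][1] = -0.5000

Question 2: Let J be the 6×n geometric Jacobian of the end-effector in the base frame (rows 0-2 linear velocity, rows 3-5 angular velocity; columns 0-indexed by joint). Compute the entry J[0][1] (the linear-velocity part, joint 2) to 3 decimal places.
axis z_1 = (0.0000,1.0000,0.0000); lever o_n−o_1 = (1.9641,9.0000,4.5981)
cross product → J_v[:, 1] = (4.5981,0.0000,-1.9641)
J_ω[:, 1] = z_1
entry J[0][1] = 4.5981

4.598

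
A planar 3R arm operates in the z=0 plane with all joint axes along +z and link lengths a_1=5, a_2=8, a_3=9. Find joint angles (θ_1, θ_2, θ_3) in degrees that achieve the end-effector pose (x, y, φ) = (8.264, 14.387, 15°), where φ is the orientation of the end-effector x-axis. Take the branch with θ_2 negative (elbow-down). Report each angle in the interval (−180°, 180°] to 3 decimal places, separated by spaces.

119.998 -44.998 -60.000

wrist centre = target − a_3·(cos φ, sin φ) = (-0.4293, 12.0576)
cos θ_2 = (145.5707−5²−8²)/(2·5·8) = 0.7071; θ_2 = -44.9978° (elbow-down)
β = atan2(12.0576,-0.4293) = 92.0393°; ψ = atan2(-5.6566,10.6571) = -27.9588°
θ_1 = β − ψ = 119.9980°
θ_3 = φ − θ_1 − θ_2 = -60.0002° (wrapped to (-180°,180°])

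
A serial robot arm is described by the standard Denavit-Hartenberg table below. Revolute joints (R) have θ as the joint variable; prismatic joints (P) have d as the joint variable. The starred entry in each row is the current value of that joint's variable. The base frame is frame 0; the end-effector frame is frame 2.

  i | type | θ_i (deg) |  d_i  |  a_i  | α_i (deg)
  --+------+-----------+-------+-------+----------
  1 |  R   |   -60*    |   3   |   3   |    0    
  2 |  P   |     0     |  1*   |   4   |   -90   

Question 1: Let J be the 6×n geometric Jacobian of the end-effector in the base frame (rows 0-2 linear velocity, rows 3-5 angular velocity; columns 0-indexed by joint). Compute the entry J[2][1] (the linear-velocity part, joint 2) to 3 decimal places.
1.000

prismatic axis z_1 = (0.0000,0.0000,1.0000)
J_v[:, 1] = z_1; J_ω[:, 1] = (0,0,0)
entry J[2][1] = 1.0000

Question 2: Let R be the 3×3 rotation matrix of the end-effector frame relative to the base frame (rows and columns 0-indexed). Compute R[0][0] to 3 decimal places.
End-effector x-axis (col 0 of R) = (0.5000,-0.8660,0.0000)
R[0][0] = 0.5000

0.500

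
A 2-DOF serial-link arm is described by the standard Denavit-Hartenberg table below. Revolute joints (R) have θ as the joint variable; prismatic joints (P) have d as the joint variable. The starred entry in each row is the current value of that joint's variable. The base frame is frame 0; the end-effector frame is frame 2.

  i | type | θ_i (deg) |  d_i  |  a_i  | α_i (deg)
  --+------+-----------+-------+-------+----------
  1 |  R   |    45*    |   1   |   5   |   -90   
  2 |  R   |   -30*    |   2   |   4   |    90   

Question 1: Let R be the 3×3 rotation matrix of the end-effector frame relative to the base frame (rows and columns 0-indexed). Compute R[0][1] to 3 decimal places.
End-effector y-axis (col 1 of R) = (-0.7071,0.7071,0.0000)
R[0][1] = -0.7071

-0.707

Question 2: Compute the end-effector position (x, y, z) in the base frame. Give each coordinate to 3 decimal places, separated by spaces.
4.571 7.399 3.000

after link 1: o_1 = (3.5355, 3.5355, 1.0000)
after link 2: o_2 = (4.5708, 7.3992, 3.0000)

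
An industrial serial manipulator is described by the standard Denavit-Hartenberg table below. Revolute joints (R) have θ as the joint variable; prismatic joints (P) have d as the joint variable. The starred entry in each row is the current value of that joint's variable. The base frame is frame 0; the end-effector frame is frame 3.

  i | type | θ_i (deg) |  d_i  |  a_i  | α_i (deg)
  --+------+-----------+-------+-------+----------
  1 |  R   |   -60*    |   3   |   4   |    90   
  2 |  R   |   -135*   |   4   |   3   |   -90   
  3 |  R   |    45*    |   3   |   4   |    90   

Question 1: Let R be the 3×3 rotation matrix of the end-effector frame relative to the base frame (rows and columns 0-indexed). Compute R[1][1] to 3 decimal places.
-0.612

End-effector y-axis (col 1 of R) = (0.3536,-0.6124,-0.7071)
R[1][1] = -0.6124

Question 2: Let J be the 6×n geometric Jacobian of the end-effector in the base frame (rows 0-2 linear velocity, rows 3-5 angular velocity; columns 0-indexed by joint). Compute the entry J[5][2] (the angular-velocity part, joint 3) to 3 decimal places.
-0.707

axis z_2 = (0.3536,-0.6124,-0.7071); lever o_n−o_2 = (2.5101,1.3091,-4.1213)
cross product → J_v[:, 2] = (3.4495,-0.3178,2.0000)
J_ω[:, 2] = z_2
entry J[5][2] = -0.7071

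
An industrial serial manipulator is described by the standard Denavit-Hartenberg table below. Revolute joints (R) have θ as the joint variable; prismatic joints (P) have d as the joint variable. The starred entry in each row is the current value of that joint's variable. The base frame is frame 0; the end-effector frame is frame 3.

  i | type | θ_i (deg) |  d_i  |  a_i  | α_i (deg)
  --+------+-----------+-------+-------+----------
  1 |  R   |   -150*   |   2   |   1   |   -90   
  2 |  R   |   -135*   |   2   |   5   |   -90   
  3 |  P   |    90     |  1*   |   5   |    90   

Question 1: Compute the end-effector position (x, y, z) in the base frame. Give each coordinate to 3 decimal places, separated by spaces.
0.083 3.512 6.243

after link 1: o_1 = (-0.8660, -0.5000, 2.0000)
after link 2: o_2 = (3.1958, -0.4643, 5.5355)
after link 3: o_3 = (0.0835, 3.5123, 6.2426)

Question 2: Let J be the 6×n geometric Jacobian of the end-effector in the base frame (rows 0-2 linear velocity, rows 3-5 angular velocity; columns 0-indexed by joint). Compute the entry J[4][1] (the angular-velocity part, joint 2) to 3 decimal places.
axis z_1 = (0.5000,-0.8660,0.0000); lever o_n−o_1 = (0.9495,4.0123,4.2426)
cross product → J_v[:, 1] = (-3.6742,-2.1213,2.8284)
J_ω[:, 1] = z_1
entry J[4][1] = -0.8660

-0.866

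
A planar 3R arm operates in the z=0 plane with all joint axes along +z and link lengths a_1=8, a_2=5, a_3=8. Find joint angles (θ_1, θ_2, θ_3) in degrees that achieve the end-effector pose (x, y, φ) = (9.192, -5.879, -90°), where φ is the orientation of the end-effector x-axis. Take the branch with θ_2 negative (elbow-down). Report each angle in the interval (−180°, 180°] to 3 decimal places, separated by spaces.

wrist centre = target − a_3·(cos φ, sin φ) = (9.1920, 2.1210)
cos θ_2 = (88.9915−8²−5²)/(2·8·5) = -0.0001; θ_2 = -90.0061° (elbow-down)
β = atan2(2.1210,9.1920) = 12.9933°; ψ = atan2(-5.0000,7.9995) = -32.0071°
θ_1 = β − ψ = 45.0003°
θ_3 = φ − θ_1 − θ_2 = -44.9943° (wrapped to (-180°,180°])

45.000 -90.006 -44.994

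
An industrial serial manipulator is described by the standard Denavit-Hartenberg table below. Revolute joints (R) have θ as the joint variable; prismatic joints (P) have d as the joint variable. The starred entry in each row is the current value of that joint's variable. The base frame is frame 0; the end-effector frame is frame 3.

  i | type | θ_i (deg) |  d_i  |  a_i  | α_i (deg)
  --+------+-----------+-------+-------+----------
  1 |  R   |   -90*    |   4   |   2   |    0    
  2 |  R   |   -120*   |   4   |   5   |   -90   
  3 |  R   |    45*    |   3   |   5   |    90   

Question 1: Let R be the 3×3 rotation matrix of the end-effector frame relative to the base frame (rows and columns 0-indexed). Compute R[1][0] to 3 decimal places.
0.354

End-effector x-axis (col 0 of R) = (-0.6124,0.3536,-0.7071)
R[1][0] = 0.3536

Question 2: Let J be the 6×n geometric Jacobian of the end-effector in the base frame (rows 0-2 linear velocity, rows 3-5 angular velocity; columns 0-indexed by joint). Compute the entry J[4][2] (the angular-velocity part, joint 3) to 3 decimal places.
axis z_2 = (-0.5000,-0.8660,0.0000); lever o_n−o_2 = (-4.5619,-0.8303,-3.5355)
cross product → J_v[:, 2] = (3.0619,-1.7678,-3.5355)
J_ω[:, 2] = z_2
entry J[4][2] = -0.8660

-0.866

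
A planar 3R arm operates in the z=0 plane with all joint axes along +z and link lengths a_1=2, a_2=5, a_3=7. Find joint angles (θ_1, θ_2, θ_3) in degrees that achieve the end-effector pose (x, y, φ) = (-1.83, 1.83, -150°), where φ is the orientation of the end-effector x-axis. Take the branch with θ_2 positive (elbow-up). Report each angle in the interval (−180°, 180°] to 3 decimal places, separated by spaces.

wrist centre = target − a_3·(cos φ, sin φ) = (4.2322, 5.3300)
cos θ_2 = (46.3202−2²−5²)/(2·2·5) = 0.8660; θ_2 = 30.0016° (elbow-up)
β = atan2(5.3300,4.2322) = 51.5494°; ψ = atan2(2.5001,6.3301) = 21.5520°
θ_1 = β − ψ = 29.9973°
θ_3 = φ − θ_1 − θ_2 = 150.0011° (wrapped to (-180°,180°])

29.997 30.002 150.001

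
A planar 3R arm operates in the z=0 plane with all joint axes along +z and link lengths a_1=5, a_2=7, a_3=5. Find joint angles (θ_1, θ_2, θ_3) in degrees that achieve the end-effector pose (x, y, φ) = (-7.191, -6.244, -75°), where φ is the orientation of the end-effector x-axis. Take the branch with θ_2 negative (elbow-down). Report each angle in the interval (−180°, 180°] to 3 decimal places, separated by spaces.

wrist centre = target − a_3·(cos φ, sin φ) = (-8.4851, -1.4144)
cos θ_2 = (73.9973−5²−7²)/(2·5·7) = -0.0000; θ_2 = -90.0022° (elbow-down)
β = atan2(-1.4144,-8.4851) = -170.5364°; ψ = atan2(-7.0000,4.9997) = -54.4638°
θ_1 = β − ψ = -116.0726°
θ_3 = φ − θ_1 − θ_2 = 131.0749° (wrapped to (-180°,180°])

-116.073 -90.002 131.075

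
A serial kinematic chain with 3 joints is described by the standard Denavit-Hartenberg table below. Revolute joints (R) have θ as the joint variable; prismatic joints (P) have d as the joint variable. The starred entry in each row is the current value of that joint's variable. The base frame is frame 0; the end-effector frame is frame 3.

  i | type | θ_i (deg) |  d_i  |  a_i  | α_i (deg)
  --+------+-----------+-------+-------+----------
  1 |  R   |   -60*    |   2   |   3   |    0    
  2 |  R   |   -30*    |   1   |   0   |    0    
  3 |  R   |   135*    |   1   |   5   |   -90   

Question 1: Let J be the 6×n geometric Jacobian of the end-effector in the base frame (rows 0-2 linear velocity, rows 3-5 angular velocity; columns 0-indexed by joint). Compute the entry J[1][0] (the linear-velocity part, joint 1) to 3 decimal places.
axis z_0 = ẑ; lever o_n−o_0 = (5.0355,0.9375,4.0000)
cross product → J_v[:, 0] = (-0.9375,5.0355,0.0000)
J_ω[:, 0] = z_0
entry J[1][0] = 5.0355

5.036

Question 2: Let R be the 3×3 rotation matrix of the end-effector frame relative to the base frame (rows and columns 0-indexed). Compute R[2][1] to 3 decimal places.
End-effector y-axis (col 1 of R) = (-0.0000,0.0000,-1.0000)
R[2][1] = -1.0000

-1.000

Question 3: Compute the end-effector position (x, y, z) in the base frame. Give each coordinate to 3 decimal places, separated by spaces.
after link 1: o_1 = (1.5000, -2.5981, 2.0000)
after link 2: o_2 = (1.5000, -2.5981, 3.0000)
after link 3: o_3 = (5.0355, 0.9375, 4.0000)

5.036 0.937 4.000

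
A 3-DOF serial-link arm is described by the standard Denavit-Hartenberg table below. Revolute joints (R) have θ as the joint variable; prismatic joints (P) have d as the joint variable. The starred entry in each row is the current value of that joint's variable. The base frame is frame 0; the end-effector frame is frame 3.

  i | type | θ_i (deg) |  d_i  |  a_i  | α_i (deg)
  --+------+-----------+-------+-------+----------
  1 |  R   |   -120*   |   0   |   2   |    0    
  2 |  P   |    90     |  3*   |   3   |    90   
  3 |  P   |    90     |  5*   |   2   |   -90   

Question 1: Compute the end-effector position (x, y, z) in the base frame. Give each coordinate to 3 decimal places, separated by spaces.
-0.902 -7.562 5.000

after link 1: o_1 = (-1.0000, -1.7321, 0.0000)
after link 2: o_2 = (1.5981, -3.2321, 3.0000)
after link 3: o_3 = (-0.9019, -7.5622, 5.0000)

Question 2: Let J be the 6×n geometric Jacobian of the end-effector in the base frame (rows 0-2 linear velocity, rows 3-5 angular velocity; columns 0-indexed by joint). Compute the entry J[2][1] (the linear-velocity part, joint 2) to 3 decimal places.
1.000

prismatic axis z_1 = (0.0000,0.0000,1.0000)
J_v[:, 1] = z_1; J_ω[:, 1] = (0,0,0)
entry J[2][1] = 1.0000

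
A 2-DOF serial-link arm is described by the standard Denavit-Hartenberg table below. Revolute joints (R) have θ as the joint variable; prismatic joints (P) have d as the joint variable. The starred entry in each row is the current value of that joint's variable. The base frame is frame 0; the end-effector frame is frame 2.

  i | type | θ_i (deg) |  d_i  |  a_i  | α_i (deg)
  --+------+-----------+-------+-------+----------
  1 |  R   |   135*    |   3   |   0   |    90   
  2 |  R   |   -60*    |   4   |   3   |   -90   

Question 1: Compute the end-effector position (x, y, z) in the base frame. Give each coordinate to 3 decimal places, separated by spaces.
1.768 3.889 0.402

after link 1: o_1 = (0.0000, 0.0000, 3.0000)
after link 2: o_2 = (1.7678, 3.8891, 0.4019)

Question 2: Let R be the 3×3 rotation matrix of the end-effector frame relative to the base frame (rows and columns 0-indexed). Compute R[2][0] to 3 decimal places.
-0.866

End-effector x-axis (col 0 of R) = (-0.3536,0.3536,-0.8660)
R[2][0] = -0.8660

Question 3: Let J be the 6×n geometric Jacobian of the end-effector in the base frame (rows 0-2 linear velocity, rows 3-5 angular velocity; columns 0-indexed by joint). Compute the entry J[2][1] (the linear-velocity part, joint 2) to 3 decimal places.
axis z_1 = (0.7071,0.7071,0.0000); lever o_n−o_1 = (1.7678,3.8891,-2.5981)
cross product → J_v[:, 1] = (-1.8371,1.8371,1.5000)
J_ω[:, 1] = z_1
entry J[2][1] = 1.5000

1.500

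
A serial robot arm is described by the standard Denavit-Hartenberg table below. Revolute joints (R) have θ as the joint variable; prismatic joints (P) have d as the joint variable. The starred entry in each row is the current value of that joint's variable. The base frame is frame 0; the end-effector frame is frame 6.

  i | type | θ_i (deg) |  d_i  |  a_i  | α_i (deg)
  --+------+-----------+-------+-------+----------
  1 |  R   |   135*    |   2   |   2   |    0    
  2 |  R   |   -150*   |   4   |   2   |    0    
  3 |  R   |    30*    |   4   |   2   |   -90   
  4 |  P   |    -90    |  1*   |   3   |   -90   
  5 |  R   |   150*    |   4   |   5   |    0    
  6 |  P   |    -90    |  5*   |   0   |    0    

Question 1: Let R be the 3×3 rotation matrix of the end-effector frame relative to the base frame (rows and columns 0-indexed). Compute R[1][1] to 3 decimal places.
End-effector y-axis (col 1 of R) = (0.1294,-0.4830,-0.8660)
R[1][1] = -0.4830

-0.483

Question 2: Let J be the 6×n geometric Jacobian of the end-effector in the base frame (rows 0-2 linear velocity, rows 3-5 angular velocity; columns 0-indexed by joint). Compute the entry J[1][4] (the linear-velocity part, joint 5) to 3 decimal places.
4.183

axis z_4 = (0.9659,0.2588,-0.0000); lever o_n−o_4 = (9.3404,-0.0854,-4.3301)
cross product → J_v[:, 4] = (-1.1207,4.1826,-2.5000)
J_ω[:, 4] = z_4
entry J[1][4] = 4.1826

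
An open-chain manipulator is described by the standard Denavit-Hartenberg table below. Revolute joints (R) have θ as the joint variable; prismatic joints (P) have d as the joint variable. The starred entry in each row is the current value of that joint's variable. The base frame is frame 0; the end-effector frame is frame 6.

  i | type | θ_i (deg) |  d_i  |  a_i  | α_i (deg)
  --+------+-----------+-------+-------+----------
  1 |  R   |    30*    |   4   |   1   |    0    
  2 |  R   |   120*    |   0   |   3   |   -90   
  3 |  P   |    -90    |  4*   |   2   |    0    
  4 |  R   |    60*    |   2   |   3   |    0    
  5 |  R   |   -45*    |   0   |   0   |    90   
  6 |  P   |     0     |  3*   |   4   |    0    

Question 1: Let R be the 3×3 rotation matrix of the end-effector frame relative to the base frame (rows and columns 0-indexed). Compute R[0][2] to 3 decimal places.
0.837

End-effector z-axis (col 2 of R) = (0.8365,-0.4830,0.2588)
R[0][2] = 0.8365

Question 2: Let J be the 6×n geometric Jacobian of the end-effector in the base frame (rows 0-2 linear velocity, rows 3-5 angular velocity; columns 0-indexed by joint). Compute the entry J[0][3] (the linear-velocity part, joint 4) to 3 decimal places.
axis z_3 = (-0.5000,-0.8660,0.0000); lever o_n−o_3 = (-1.6370,-1.3643,6.1402)
cross product → J_v[:, 3] = (-5.3175,3.0701,-0.7356)
J_ω[:, 3] = z_3
entry J[0][3] = -5.3175

-5.318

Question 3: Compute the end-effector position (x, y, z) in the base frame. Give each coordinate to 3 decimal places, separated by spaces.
-5.369 -2.828 12.140

after link 1: o_1 = (0.8660, 0.5000, 4.0000)
after link 2: o_2 = (-1.7321, 2.0000, 4.0000)
after link 3: o_3 = (-3.7321, -1.4641, 6.0000)
after link 4: o_4 = (-6.9821, -1.8971, 7.5000)
after link 5: o_5 = (-6.9821, -1.8971, 7.5000)
after link 6: o_6 = (-5.3691, -2.8284, 12.1402)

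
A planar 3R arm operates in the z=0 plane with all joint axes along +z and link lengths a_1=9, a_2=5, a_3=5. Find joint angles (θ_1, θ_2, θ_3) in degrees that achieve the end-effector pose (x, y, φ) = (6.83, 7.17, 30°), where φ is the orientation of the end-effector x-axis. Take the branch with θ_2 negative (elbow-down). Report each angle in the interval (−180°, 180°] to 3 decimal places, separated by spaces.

wrist centre = target − a_3·(cos φ, sin φ) = (2.4999, 4.6700)
cos θ_2 = (28.0583−9²−5²)/(2·9·5) = -0.8660; θ_2 = -149.9993° (elbow-down)
β = atan2(4.6700,2.4999) = 61.8396°; ψ = atan2(-2.5001,4.6699) = -28.1626°
θ_1 = β − ψ = 90.0022°
θ_3 = φ − θ_1 − θ_2 = 89.9971° (wrapped to (-180°,180°])

90.002 -149.999 89.997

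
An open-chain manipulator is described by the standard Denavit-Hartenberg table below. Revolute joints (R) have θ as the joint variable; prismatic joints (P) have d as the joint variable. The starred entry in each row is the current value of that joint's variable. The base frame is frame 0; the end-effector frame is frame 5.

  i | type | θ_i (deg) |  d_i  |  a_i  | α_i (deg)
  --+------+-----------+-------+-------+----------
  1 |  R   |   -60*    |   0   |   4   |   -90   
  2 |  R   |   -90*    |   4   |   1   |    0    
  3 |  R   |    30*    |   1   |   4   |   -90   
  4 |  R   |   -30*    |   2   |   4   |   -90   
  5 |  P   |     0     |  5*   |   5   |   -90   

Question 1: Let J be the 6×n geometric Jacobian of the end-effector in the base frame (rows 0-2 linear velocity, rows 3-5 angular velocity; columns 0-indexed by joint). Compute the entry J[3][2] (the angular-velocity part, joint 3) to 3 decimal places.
axis z_2 = (0.8660,0.5000,0.0000); lever o_n−o_2 = (5.4527,-7.1046,11.3792)
cross product → J_v[:, 2] = (5.6896,-9.8546,-8.8792)
J_ω[:, 2] = z_2
entry J[3][2] = 0.8660

0.866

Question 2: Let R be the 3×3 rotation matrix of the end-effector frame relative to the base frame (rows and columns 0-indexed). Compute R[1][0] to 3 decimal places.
-0.125

End-effector x-axis (col 0 of R) = (0.6495,-0.1250,0.7500)
R[1][0] = -0.1250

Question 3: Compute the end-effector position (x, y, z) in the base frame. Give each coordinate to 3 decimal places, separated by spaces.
after link 1: o_1 = (2.0000, -3.4641, 0.0000)
after link 2: o_2 = (5.4641, -1.4641, 1.0000)
after link 3: o_3 = (7.3301, -2.6962, 4.4641)
after link 4: o_4 = (10.7942, -4.6962, 6.4641)
after link 5: o_5 = (10.9168, -8.5687, 12.3792)

10.917 -8.569 12.379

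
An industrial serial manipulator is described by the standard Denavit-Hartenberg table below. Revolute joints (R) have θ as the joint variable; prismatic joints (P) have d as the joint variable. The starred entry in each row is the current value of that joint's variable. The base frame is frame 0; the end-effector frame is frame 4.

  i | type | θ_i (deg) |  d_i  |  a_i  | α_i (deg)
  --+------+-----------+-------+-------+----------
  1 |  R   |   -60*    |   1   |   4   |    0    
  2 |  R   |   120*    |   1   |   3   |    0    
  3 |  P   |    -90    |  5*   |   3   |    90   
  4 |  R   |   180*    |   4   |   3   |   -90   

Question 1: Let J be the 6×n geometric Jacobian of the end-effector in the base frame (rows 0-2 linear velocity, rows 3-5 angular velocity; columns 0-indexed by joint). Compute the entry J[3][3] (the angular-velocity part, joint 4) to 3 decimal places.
axis z_3 = (-0.5000,-0.8660,0.0000); lever o_n−o_3 = (-4.5981,-1.9641,0.0000)
cross product → J_v[:, 3] = (-0.0000,0.0000,-3.0000)
J_ω[:, 3] = z_3
entry J[3][3] = -0.5000

-0.500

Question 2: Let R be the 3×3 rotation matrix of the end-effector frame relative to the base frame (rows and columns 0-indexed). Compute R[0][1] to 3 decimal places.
End-effector y-axis (col 1 of R) = (0.5000,0.8660,-0.0000)
R[0][1] = 0.5000

0.500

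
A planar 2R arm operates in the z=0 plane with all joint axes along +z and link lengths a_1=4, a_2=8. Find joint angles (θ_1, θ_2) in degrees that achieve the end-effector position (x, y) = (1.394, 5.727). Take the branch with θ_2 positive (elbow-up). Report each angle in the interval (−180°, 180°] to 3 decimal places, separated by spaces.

cos θ_2 = (34.7418−4²−8²)/(2·4·8) = -0.7072; θ_2 = 135.0043° (elbow-up)
β = atan2(5.7270,1.3940) = 76.3198°; ψ = atan2(5.6564,-1.6573) = 106.3301°
θ_1 = β − ψ = -30.0103°

-30.010 135.004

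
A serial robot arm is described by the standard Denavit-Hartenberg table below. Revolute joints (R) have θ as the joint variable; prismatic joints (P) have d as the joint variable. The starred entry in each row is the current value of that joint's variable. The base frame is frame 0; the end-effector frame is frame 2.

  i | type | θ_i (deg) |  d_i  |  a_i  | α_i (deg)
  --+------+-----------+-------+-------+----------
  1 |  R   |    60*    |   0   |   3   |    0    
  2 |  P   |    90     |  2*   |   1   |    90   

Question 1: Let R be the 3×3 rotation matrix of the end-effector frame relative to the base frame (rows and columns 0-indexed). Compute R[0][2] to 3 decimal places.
End-effector z-axis (col 2 of R) = (0.5000,0.8660,0.0000)
R[0][2] = 0.5000

0.500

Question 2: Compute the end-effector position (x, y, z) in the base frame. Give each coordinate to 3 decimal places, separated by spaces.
after link 1: o_1 = (1.5000, 2.5981, 0.0000)
after link 2: o_2 = (0.6340, 3.0981, 2.0000)

0.634 3.098 2.000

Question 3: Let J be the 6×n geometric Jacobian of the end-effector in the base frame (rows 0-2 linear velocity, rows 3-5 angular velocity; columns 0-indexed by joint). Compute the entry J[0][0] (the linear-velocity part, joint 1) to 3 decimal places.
axis z_0 = ẑ; lever o_n−o_0 = (0.6340,3.0981,2.0000)
cross product → J_v[:, 0] = (-3.0981,0.6340,0.0000)
J_ω[:, 0] = z_0
entry J[0][0] = -3.0981

-3.098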